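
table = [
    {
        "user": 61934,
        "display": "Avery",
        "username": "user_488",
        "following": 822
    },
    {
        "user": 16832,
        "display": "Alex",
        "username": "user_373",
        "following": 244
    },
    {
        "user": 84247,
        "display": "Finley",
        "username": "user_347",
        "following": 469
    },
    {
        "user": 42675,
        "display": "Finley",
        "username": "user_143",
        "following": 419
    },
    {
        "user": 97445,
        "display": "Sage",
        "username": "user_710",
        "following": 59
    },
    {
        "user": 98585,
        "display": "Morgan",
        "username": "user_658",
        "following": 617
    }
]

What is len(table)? 6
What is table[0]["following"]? 822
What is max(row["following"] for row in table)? 822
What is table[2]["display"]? "Finley"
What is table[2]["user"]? 84247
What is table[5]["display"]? "Morgan"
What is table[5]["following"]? 617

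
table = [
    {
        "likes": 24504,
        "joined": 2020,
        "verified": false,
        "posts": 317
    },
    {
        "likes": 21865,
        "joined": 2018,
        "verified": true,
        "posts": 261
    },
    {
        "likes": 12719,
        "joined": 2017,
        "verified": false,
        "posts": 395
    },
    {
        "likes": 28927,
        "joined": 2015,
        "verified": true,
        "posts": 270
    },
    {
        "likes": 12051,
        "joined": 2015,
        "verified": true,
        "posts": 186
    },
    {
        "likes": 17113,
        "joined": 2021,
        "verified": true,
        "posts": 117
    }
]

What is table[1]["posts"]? 261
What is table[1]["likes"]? 21865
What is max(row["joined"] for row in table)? 2021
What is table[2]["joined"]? 2017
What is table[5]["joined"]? 2021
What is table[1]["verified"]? True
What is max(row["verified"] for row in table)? True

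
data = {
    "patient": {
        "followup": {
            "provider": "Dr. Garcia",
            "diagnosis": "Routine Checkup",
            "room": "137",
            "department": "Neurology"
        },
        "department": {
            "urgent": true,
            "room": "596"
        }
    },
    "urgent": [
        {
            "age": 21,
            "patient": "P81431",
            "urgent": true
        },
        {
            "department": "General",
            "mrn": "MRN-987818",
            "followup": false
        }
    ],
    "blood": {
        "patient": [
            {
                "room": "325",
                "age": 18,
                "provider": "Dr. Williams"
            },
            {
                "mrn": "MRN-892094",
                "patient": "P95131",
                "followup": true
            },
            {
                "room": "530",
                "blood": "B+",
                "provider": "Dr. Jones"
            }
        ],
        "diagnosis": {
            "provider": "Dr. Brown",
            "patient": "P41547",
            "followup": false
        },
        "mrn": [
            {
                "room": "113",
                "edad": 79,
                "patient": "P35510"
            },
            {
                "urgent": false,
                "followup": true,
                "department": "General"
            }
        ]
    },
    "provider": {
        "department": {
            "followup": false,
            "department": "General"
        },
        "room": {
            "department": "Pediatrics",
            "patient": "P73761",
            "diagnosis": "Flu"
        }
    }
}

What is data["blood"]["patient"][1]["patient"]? "P95131"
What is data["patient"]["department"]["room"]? "596"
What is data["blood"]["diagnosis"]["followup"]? False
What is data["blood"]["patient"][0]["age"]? 18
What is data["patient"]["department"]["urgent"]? True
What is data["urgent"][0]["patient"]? "P81431"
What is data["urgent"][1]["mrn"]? "MRN-987818"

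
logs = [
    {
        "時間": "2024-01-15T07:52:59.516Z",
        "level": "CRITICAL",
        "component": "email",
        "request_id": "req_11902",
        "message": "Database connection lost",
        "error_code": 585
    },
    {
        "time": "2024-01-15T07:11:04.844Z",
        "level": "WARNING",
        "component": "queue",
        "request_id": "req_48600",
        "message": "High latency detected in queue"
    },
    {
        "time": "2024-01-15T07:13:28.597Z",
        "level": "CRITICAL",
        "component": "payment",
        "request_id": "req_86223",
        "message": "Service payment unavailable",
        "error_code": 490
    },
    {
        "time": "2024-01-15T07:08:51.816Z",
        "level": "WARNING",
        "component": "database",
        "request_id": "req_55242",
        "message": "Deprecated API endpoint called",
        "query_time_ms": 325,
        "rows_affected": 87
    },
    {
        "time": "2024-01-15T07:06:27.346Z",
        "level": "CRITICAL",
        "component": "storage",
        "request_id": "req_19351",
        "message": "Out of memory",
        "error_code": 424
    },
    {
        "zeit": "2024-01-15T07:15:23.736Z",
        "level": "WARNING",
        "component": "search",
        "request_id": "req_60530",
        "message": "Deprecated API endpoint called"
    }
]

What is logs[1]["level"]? "WARNING"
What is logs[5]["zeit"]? "2024-01-15T07:15:23.736Z"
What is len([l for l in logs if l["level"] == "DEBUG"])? 0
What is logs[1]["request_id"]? "req_48600"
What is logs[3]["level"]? "WARNING"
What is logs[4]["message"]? "Out of memory"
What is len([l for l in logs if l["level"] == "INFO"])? 0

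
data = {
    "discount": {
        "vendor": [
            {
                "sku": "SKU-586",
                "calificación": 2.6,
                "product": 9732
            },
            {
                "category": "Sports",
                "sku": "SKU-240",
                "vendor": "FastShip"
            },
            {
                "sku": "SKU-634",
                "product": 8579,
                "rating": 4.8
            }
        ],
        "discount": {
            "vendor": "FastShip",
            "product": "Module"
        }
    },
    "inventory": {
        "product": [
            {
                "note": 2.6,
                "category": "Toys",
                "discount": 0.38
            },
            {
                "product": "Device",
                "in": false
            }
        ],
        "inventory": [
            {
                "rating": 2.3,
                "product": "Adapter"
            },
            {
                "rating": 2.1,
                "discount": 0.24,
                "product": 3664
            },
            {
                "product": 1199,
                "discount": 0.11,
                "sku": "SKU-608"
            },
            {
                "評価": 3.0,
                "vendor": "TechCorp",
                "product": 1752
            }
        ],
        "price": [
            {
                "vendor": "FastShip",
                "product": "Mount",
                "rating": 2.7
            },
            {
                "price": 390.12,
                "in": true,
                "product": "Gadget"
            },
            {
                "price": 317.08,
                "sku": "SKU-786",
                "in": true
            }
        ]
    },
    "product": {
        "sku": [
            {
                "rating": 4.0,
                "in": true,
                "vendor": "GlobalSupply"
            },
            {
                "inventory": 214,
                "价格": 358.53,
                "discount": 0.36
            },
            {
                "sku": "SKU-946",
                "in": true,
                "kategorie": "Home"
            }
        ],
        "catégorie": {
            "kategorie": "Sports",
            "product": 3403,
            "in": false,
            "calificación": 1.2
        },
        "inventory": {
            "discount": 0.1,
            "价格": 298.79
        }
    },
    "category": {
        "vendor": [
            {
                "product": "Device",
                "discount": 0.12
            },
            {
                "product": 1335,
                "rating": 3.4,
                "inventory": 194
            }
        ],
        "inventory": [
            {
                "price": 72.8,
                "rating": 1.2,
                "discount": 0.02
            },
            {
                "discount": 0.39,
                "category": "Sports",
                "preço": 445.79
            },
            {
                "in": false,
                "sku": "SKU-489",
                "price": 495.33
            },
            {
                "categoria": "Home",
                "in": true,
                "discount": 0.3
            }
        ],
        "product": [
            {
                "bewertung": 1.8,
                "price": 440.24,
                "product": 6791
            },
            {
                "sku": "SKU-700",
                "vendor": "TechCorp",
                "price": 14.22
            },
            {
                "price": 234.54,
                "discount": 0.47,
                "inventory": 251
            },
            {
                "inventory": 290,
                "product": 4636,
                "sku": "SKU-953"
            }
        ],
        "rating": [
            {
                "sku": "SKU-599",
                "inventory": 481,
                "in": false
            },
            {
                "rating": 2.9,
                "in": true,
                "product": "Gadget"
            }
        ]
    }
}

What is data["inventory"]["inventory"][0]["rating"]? 2.3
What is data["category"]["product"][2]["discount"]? 0.47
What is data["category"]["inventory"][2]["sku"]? "SKU-489"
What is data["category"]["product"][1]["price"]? 14.22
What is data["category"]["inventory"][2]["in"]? False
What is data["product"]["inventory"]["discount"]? 0.1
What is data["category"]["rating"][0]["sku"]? "SKU-599"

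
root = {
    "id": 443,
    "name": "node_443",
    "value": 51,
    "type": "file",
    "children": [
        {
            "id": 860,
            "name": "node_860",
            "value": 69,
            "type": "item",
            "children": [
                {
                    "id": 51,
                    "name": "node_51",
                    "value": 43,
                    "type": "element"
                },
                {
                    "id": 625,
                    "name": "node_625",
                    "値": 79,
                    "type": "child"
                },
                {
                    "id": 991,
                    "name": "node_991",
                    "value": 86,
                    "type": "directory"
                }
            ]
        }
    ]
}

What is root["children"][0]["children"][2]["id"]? 991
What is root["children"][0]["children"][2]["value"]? 86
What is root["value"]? 51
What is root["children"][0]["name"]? "node_860"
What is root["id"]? 443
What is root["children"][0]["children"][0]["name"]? "node_51"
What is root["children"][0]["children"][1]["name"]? "node_625"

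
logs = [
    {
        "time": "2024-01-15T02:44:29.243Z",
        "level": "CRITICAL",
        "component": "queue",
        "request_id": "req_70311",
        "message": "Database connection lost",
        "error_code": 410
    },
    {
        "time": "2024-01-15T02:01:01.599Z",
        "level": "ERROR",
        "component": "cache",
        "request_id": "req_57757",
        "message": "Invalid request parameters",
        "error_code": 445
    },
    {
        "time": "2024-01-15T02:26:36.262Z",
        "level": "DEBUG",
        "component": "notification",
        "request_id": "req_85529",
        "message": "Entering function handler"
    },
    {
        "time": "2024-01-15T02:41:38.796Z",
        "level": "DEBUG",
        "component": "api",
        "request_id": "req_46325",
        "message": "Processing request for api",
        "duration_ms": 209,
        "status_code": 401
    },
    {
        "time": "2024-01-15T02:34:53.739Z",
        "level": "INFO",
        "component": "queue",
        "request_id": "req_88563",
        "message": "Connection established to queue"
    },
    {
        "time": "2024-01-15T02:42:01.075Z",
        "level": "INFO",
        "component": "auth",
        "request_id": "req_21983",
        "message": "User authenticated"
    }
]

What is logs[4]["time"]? "2024-01-15T02:34:53.739Z"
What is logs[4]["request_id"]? "req_88563"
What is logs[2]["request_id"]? "req_85529"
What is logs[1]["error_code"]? 445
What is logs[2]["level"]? "DEBUG"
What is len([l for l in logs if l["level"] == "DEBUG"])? 2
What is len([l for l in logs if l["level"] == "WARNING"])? 0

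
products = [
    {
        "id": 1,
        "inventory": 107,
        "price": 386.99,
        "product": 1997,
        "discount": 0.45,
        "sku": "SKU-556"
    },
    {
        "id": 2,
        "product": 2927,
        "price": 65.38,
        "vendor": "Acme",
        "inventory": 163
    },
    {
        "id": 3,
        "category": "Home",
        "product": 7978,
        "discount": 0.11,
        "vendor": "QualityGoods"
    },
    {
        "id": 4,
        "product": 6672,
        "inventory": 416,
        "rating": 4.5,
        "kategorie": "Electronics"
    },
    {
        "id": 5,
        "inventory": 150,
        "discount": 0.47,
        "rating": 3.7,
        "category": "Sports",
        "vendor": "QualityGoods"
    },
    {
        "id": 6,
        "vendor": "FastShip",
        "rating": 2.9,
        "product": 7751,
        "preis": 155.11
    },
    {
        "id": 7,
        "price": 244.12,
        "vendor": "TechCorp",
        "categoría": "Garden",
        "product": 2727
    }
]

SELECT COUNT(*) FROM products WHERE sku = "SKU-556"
1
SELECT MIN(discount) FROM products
0.11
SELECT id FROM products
[1, 2, 3, 4, 5, 6, 7]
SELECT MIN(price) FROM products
65.38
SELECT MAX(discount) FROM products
0.47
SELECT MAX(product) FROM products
7978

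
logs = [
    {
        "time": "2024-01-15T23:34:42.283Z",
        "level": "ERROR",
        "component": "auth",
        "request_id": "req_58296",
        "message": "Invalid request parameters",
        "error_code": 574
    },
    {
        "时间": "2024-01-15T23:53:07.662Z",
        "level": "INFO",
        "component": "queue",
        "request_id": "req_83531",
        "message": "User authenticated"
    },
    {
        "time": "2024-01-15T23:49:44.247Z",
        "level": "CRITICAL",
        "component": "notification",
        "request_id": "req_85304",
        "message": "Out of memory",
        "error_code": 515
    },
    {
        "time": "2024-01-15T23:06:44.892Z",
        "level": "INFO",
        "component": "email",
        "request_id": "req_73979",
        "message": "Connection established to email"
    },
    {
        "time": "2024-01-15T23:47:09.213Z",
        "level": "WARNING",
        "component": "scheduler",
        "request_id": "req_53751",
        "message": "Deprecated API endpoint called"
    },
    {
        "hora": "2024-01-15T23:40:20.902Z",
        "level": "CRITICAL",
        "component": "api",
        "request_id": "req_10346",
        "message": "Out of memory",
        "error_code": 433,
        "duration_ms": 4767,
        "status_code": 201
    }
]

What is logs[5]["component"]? "api"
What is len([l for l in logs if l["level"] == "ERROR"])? 1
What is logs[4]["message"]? "Deprecated API endpoint called"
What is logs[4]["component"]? "scheduler"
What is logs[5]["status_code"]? 201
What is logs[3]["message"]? "Connection established to email"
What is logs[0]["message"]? "Invalid request parameters"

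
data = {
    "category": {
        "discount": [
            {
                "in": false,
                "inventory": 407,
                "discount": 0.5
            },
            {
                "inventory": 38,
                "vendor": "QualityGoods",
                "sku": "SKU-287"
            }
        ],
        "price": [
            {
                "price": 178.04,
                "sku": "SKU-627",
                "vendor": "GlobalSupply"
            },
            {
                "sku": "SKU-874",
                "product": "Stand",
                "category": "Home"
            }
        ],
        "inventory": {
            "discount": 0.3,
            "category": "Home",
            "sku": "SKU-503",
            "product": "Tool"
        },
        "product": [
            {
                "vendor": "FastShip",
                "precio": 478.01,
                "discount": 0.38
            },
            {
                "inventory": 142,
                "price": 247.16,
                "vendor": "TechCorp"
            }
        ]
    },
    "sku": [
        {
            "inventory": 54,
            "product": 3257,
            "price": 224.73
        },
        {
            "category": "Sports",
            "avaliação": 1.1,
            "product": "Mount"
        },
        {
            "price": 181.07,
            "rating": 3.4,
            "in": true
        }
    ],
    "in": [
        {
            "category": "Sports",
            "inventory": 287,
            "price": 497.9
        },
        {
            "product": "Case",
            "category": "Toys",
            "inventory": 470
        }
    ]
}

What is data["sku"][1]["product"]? "Mount"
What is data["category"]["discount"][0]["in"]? False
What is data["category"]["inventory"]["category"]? "Home"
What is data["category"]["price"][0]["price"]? 178.04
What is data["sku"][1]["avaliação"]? 1.1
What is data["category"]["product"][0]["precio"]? 478.01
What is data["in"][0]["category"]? "Sports"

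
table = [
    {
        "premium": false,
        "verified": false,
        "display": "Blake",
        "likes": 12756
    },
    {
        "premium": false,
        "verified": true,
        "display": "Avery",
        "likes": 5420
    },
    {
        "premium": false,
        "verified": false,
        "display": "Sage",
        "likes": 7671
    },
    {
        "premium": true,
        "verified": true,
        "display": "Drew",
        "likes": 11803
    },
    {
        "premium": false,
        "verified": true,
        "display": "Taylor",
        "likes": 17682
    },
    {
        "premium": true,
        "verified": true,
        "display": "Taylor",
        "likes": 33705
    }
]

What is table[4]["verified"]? True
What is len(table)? 6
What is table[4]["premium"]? False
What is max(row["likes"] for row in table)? 33705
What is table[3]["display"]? "Drew"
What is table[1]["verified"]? True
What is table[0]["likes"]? 12756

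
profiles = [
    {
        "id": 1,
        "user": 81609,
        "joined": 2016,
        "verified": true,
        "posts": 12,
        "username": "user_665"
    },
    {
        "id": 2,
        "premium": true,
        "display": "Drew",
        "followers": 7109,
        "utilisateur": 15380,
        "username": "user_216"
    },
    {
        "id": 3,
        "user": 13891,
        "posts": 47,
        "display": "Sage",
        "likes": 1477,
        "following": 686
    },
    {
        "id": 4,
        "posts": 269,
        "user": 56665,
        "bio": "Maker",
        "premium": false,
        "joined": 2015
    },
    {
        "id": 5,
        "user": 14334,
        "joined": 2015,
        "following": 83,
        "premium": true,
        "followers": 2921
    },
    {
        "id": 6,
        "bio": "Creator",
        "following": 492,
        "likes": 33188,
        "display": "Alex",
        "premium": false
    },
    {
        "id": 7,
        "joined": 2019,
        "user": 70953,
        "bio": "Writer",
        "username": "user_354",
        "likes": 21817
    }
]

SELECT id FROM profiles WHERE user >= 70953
[1, 7]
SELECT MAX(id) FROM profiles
7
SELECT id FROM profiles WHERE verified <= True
[1]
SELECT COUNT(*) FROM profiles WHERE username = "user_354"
1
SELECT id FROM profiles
[1, 2, 3, 4, 5, 6, 7]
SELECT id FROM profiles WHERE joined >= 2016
[1, 7]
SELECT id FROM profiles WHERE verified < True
[]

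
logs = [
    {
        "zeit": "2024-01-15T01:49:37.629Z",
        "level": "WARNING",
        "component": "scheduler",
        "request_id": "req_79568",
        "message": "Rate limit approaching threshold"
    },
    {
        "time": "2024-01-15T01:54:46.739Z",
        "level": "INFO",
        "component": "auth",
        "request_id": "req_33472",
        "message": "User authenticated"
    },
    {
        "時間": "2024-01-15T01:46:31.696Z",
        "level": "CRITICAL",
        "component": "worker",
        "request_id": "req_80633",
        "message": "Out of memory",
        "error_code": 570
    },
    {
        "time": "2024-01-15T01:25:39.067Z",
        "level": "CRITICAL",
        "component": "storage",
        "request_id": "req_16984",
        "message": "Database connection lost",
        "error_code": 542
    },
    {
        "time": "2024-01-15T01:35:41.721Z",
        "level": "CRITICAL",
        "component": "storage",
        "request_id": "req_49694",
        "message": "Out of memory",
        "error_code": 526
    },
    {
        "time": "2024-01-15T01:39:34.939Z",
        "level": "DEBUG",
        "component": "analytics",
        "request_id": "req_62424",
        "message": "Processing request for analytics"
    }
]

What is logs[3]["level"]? "CRITICAL"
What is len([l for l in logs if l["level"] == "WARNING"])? 1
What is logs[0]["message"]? "Rate limit approaching threshold"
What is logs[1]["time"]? "2024-01-15T01:54:46.739Z"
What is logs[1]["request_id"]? "req_33472"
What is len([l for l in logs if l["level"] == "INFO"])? 1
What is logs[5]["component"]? "analytics"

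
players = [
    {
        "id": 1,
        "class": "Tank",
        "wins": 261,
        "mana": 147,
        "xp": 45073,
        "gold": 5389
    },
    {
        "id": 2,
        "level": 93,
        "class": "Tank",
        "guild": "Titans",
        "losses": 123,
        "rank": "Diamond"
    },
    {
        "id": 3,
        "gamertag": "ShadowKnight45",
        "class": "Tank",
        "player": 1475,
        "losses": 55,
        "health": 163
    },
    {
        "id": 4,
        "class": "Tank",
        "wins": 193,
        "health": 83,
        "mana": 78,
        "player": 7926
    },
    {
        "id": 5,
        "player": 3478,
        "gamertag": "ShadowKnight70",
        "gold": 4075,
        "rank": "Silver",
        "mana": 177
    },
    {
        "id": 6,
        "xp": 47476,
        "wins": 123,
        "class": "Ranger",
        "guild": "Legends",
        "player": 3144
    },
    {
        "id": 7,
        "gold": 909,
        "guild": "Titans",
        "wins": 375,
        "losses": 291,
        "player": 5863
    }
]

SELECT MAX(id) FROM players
7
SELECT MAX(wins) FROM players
375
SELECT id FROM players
[1, 2, 3, 4, 5, 6, 7]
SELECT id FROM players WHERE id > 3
[4, 5, 6, 7]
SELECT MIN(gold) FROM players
909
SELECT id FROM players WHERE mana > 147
[5]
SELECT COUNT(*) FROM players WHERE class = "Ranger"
1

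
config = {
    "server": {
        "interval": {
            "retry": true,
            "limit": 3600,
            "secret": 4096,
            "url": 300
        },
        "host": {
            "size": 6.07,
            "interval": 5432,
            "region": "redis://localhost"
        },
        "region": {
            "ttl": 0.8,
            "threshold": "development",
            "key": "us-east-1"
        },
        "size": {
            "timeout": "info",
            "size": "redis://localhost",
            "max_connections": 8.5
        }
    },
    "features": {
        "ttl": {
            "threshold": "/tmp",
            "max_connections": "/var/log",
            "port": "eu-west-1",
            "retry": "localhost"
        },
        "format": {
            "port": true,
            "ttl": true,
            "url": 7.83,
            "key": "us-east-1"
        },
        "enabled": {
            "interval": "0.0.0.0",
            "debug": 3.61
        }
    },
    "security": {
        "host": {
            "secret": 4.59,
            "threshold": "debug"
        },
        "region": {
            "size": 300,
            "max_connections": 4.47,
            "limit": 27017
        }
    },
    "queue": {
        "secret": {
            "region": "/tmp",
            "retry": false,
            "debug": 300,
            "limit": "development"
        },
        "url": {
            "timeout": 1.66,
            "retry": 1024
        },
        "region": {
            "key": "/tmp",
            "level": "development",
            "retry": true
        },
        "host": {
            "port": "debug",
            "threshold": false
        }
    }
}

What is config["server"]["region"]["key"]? "us-east-1"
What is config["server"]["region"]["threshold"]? "development"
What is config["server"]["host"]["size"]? 6.07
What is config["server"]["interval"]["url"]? 300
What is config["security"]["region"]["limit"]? 27017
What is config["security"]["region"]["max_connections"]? 4.47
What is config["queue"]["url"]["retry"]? 1024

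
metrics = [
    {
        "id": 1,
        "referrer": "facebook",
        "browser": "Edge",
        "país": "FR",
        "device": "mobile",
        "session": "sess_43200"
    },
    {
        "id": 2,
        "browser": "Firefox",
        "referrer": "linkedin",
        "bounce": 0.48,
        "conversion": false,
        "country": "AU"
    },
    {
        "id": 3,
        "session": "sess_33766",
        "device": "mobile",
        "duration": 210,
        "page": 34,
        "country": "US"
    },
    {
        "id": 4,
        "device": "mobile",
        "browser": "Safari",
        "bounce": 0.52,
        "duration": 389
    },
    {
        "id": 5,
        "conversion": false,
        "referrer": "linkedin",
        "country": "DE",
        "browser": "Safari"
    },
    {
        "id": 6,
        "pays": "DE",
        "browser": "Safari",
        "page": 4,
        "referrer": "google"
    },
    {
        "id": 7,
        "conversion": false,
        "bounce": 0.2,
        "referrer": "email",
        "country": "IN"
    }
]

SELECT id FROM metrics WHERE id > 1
[2, 3, 4, 5, 6, 7]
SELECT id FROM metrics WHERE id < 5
[1, 2, 3, 4]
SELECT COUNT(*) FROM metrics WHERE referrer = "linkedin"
2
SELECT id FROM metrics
[1, 2, 3, 4, 5, 6, 7]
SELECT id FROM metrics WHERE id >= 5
[5, 6, 7]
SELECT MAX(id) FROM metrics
7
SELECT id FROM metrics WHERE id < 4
[1, 2, 3]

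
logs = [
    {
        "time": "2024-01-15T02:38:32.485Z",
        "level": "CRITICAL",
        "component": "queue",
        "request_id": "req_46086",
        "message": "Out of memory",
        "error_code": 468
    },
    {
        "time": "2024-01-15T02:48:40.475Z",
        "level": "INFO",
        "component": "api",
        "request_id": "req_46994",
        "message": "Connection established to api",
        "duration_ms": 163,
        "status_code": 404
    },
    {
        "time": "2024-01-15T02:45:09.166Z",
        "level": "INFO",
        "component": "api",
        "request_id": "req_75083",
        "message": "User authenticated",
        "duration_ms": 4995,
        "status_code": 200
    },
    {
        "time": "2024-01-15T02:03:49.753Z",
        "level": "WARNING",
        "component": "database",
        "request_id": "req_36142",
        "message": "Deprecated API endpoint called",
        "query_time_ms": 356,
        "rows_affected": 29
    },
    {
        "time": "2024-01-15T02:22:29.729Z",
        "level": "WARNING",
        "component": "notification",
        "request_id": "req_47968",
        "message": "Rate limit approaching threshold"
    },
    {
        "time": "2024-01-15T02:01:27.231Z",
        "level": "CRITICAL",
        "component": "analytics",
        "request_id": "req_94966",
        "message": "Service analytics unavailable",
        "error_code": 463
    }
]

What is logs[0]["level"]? "CRITICAL"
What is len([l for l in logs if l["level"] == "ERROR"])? 0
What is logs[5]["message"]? "Service analytics unavailable"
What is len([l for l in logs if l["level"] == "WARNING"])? 2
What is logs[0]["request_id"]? "req_46086"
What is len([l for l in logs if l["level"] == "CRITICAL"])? 2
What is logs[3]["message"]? "Deprecated API endpoint called"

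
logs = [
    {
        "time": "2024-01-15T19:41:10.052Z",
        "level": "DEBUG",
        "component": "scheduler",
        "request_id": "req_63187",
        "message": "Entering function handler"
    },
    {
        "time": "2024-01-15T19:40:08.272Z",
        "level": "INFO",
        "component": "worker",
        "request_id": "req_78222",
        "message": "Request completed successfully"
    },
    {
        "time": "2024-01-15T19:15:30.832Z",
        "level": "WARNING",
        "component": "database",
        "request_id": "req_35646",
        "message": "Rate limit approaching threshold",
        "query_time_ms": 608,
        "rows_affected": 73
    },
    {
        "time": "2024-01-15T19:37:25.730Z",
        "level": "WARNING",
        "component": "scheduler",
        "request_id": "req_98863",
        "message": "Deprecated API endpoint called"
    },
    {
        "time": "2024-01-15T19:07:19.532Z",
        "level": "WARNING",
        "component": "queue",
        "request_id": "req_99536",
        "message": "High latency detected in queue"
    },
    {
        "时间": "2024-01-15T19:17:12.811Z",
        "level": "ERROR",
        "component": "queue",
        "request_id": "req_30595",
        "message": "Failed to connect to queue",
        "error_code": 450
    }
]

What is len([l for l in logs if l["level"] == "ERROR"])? 1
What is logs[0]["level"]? "DEBUG"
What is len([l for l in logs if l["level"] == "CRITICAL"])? 0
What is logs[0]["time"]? "2024-01-15T19:41:10.052Z"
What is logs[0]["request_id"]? "req_63187"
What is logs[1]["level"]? "INFO"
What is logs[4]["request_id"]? "req_99536"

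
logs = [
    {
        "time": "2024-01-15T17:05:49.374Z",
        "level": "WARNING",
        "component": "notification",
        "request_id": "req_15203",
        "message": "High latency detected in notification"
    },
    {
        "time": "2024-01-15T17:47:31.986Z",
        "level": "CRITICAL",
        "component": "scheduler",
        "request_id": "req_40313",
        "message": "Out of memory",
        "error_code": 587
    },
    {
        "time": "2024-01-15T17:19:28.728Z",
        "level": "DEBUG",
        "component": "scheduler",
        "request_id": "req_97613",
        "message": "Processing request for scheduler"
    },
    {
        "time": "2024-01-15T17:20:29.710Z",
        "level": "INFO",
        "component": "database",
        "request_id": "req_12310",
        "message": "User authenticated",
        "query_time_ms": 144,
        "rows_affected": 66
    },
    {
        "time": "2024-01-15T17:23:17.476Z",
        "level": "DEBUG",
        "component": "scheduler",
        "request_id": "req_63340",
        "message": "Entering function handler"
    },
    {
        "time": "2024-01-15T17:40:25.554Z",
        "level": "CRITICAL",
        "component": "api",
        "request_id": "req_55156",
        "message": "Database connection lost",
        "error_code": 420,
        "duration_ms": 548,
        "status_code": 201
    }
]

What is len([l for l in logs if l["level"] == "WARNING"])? 1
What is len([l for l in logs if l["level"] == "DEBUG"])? 2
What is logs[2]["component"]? "scheduler"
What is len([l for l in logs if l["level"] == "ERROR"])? 0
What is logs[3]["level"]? "INFO"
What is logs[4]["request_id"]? "req_63340"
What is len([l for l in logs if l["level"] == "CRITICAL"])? 2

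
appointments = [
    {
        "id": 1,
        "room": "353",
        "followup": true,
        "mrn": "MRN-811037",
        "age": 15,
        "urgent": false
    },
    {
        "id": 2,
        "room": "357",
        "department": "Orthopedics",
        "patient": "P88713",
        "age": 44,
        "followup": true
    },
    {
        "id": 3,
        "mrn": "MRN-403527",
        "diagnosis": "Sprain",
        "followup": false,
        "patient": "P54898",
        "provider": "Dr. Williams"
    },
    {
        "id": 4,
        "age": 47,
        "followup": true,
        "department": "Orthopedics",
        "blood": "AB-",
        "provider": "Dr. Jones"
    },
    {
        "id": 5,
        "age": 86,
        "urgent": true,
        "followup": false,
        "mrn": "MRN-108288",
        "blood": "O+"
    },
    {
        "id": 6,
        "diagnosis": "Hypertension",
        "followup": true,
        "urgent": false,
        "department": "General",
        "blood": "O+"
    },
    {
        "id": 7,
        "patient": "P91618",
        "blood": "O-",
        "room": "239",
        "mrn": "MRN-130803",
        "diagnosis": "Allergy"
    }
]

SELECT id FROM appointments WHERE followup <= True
[1, 2, 3, 4, 5, 6]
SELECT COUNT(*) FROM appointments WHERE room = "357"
1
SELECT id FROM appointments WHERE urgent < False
[]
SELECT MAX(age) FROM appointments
86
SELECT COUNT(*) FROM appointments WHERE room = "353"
1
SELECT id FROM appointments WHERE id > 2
[3, 4, 5, 6, 7]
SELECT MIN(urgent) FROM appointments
False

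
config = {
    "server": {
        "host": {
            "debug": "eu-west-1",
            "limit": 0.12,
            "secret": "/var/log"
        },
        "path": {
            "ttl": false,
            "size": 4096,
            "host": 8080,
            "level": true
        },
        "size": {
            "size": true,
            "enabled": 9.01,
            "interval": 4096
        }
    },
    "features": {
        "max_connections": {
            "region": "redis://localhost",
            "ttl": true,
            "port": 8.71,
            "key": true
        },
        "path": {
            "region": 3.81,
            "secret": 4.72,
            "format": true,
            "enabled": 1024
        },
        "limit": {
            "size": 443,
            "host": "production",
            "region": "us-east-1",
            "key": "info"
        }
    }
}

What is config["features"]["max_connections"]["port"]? 8.71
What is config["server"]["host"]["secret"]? "/var/log"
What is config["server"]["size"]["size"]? True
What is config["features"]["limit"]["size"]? 443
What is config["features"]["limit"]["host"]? "production"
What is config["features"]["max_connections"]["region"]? "redis://localhost"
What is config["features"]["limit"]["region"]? "us-east-1"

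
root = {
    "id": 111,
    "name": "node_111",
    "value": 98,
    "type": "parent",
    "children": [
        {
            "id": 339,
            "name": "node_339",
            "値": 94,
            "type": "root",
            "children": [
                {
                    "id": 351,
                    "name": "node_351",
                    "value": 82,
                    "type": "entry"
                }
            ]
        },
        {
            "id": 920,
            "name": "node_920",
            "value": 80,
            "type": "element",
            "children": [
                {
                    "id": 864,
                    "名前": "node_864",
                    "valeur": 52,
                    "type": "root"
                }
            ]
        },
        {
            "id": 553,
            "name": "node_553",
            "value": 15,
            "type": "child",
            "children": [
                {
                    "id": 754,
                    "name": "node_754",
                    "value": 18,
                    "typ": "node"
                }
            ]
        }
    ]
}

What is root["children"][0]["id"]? 339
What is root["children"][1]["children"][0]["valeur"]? 52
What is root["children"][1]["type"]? "element"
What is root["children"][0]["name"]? "node_339"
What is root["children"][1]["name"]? "node_920"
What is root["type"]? "parent"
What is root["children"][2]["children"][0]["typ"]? "node"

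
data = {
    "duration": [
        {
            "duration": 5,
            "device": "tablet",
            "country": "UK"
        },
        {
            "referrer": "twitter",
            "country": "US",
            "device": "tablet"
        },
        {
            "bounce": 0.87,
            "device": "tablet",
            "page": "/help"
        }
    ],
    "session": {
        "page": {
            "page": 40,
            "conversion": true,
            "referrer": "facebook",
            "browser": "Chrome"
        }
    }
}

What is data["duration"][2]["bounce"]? 0.87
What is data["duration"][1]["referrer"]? "twitter"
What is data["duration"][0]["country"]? "UK"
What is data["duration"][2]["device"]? "tablet"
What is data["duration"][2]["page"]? "/help"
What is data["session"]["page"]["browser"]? "Chrome"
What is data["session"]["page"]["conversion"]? True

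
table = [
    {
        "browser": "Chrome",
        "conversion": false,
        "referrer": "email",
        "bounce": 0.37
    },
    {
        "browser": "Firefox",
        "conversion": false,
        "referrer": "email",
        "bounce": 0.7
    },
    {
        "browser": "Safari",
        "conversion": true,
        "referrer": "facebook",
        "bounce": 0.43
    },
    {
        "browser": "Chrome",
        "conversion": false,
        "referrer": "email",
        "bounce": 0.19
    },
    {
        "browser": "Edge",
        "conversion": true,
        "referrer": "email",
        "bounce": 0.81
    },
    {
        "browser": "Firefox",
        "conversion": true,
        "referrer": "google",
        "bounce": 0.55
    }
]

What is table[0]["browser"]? "Chrome"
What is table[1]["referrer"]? "email"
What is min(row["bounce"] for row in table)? 0.19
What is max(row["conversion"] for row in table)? True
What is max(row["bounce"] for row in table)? 0.81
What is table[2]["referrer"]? "facebook"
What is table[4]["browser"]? "Edge"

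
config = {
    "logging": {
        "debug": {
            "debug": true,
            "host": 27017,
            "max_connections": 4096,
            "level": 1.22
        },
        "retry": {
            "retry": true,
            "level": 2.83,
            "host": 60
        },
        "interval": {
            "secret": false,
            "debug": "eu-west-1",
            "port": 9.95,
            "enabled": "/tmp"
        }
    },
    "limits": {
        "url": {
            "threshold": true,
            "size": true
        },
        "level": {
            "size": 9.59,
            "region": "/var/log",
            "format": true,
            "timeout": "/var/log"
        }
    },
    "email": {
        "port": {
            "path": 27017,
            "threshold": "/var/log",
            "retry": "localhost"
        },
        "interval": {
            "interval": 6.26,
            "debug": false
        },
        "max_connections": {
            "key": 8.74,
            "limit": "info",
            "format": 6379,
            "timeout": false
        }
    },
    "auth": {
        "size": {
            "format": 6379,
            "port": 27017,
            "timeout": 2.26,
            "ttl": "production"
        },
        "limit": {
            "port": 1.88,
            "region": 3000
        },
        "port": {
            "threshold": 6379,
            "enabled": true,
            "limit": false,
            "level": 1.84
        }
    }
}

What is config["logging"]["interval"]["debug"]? "eu-west-1"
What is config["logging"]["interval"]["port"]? 9.95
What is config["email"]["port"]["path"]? 27017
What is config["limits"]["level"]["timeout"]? "/var/log"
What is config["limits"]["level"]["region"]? "/var/log"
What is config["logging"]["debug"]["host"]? 27017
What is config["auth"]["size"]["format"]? 6379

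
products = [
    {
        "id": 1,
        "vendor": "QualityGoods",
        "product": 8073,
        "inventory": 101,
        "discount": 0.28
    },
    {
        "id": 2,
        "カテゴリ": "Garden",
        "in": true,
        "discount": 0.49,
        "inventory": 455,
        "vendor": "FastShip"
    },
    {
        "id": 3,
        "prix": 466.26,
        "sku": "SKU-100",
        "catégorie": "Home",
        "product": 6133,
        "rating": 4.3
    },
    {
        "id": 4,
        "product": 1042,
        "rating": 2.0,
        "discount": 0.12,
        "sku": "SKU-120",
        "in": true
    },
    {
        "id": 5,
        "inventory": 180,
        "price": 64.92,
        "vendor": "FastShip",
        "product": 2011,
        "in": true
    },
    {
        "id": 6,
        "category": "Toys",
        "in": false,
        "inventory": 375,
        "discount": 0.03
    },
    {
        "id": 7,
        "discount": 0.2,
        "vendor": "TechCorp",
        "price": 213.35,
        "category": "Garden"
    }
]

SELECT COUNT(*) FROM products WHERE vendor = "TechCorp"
1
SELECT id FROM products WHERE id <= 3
[1, 2, 3]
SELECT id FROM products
[1, 2, 3, 4, 5, 6, 7]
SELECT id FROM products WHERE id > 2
[3, 4, 5, 6, 7]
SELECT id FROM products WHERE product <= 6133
[3, 4, 5]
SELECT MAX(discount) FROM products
0.49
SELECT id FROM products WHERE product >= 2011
[1, 3, 5]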